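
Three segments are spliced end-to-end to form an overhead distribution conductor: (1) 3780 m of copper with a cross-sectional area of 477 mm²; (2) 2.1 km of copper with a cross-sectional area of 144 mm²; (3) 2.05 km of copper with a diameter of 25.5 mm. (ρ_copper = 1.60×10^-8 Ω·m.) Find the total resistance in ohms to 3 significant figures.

0.424 Ω

Seg 1: A = 477 mm² = 4.770e-04 m²
R_1 = (1.60×10^-8)(3780)/(4.770e-04) = 0.1268 Ω
Seg 2: A = 144 mm² = 1.440e-04 m²
R_2 = (1.60×10^-8)(2100)/(1.440e-04) = 0.2333 Ω
Seg 3: A = π(d/2)² = π(1.2750e-02 m)² = 5.107e-04 m²
R_3 = (1.60×10^-8)(2050)/(5.107e-04) = 0.06422 Ω
R_total = R_1 + R_2 + R_3 = 0.424 Ω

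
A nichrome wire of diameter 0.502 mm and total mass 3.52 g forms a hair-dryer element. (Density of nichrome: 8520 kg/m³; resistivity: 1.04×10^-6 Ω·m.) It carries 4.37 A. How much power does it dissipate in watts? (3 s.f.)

A = π(d/2)² = π(2.5100e-04 m)² = 1.9792e-07 m²
L = m/(density·A) = 0.00352/(8520×1.9792e-07) = 2.087 m
R = ρL/A = (1.04×10^-6)(2.087)/(1.9792e-07) = 10.97 Ω
P = I²R = (4.37)² × 10.97 = 209 W

209 W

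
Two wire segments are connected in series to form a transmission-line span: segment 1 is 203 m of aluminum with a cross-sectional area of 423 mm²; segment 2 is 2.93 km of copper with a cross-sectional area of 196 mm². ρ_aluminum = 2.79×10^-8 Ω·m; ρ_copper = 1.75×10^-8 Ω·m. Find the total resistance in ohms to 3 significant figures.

0.275 Ω

Segment 1: A = 423 mm² = 4.230e-04 m²
R₁ = ρL/A = (2.79×10^-8)(203)/(4.230e-04) = 0.01339 Ω
Segment 2: A = 196 mm² = 1.960e-04 m²
R₂ = (1.75×10^-8)(2930)/(1.960e-04) = 0.2616 Ω
R = R₁ + R₂ = 0.275 Ω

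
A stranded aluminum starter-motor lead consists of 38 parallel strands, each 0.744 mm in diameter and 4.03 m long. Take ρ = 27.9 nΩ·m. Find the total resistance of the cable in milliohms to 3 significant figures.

6.81 mΩ

ρ = 27.9 nΩ·m = 2.79×10^-8 Ω·m
A_strand = π(3.7200e-04 m)² = 4.347e-07 m²
R_strand = ρL/A = (2.79×10^-8)(4.03)/(4.347e-07) = 0.2586 Ω
R_total = R_strand/N = 0.2586/38 = 6.81 mΩ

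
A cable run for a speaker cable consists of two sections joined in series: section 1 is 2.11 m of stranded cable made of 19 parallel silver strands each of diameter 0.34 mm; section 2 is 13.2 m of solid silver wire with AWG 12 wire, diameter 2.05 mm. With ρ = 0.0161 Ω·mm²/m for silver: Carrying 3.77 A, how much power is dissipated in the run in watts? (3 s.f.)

1.20 W

ρ = 0.0161 Ω·mm²/m = 1.61×10^-8 Ω·m
Section 1: A_strand = π(1.7000e-04)² = 9.079e-08 m²; R₁ = ρL/(N·A_s) = (1.61×10^-8)(2.11)/(19×9.079e-08) = 0.01969 Ω
Section 2: A = π(2.05/2 mm)² = π(1.0250e-03 m)² = 3.301e-06 m²
R₂ = (1.61×10^-8)(13.2)/(3.301e-06) = 0.06439 Ω
R = R₁ + R₂ = 0.08408 Ω
P = I²R = (3.77)² × 0.08408 = 1.20 W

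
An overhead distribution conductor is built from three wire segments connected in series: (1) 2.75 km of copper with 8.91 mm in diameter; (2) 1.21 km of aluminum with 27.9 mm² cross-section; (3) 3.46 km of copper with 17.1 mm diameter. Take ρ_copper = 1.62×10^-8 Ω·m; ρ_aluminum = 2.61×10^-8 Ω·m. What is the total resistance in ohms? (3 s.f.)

2.09 Ω

Seg 1: A = π(d/2)² = π(4.4550e-03 m)² = 6.235e-05 m²
R_1 = (1.62×10^-8)(2750)/(6.235e-05) = 0.7145 Ω
Seg 2: A = 27.9 mm² = 2.790e-05 m²
R_2 = (2.61×10^-8)(1210)/(2.790e-05) = 1.132 Ω
Seg 3: A = π(d/2)² = π(8.5500e-03 m)² = 2.297e-04 m²
R_3 = (1.62×10^-8)(3460)/(2.297e-04) = 0.2441 Ω
R_total = R_1 + R_2 + R_3 = 2.09 Ω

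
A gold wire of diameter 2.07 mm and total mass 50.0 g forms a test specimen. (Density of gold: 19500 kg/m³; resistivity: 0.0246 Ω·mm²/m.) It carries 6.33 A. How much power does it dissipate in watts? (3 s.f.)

ρ = 0.0246 Ω·mm²/m = 2.46×10^-8 Ω·m
A = π(d/2)² = π(1.0350e-03 m)² = 3.3654e-06 m²
L = m/(density·A) = 0.05/(19500×3.3654e-06) = 0.7619 m
R = ρL/A = (2.46×10^-8)(0.7619)/(3.3654e-06) = 0.005569 Ω
P = I²R = (6.33)² × 0.005569 = 0.223 W

0.223 W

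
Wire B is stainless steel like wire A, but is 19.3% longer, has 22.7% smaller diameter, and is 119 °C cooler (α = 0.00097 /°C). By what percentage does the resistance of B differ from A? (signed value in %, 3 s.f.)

76.6%

R ∝ ρL/d² with ρ ∝ (1+αΔT), so R_B/R_A = (1 + 19.3/100) × (1 − 22.7/100)⁻² × (1 − 0.00097×119)
= 1.193 × 1.674 × 0.8846 = 1.766
(R_B − R_A)/R_A = 1.766 − 1 = 76.6%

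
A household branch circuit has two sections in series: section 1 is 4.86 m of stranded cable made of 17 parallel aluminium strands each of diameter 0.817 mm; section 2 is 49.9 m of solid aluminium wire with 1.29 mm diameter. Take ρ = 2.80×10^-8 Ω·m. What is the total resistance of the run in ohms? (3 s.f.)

Section 1: A_strand = π(4.0850e-04)² = 5.242e-07 m²; R₁ = ρL/(N·A_s) = (2.80×10^-8)(4.86)/(17×5.242e-07) = 0.01527 Ω
Section 2: A = π(d/2)² = π(6.4500e-04 m)² = 1.307e-06 m²
R₂ = (2.80×10^-8)(49.9)/(1.307e-06) = 1.069 Ω
R = R₁ + R₂ = 1.08 Ω

1.08 Ω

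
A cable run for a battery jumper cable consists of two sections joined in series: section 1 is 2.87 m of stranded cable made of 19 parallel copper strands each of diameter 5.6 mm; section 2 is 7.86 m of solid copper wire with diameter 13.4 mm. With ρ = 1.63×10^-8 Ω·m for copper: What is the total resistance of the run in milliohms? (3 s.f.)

1.01 mΩ

Section 1: A_strand = π(2.8000e-03)² = 2.463e-05 m²; R₁ = ρL/(N·A_s) = (1.63×10^-8)(2.87)/(19×2.463e-05) = 9.997×10^-5 Ω
Section 2: A = π(d/2)² = π(6.7000e-03 m)² = 1.410e-04 m²
R₂ = (1.63×10^-8)(7.86)/(1.410e-04) = 9.085×10^-4 Ω
R = R₁ + R₂ = 1.01 mΩ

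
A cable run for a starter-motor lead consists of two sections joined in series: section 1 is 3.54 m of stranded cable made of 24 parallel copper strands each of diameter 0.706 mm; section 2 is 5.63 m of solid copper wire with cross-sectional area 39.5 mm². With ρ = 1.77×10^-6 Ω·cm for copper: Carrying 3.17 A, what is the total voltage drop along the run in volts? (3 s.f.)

0.0291 V

ρ = 1.77×10^-6 Ω·cm = 1.77×10^-8 Ω·m
Section 1: A_strand = π(3.5300e-04)² = 3.915e-07 m²; R₁ = ρL/(N·A_s) = (1.77×10^-8)(3.54)/(24×3.915e-07) = 0.006669 Ω
Section 2: A = 39.5 mm² = 3.950e-05 m²
R₂ = (1.77×10^-8)(5.63)/(3.950e-05) = 0.002523 Ω
R = R₁ + R₂ = 0.009192 Ω
V = IR = 3.17 × 0.009192 = 0.0291 V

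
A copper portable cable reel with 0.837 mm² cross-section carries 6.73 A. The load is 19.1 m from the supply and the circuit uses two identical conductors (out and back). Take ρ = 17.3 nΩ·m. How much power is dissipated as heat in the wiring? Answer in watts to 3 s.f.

ρ = 17.3 nΩ·m = 1.73×10^-8 Ω·m
A = 0.837 mm² = 8.370e-07 m²
Total conductor length (both ways) L = 2 × 19.1 = 38.2 m
R = ρL/A = (1.73×10^-8)(38.2)/(8.370e-07) = 0.7896 Ω
P = I²R = (6.73)² × 0.7896 = 35.8 W

35.8 W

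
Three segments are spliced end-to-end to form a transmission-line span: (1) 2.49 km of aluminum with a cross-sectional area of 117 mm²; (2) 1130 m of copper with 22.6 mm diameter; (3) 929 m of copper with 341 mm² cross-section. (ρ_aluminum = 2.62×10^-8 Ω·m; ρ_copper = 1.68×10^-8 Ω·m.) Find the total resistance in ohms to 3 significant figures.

0.651 Ω

Seg 1: A = 117 mm² = 1.170e-04 m²
R_1 = (2.62×10^-8)(2490)/(1.170e-04) = 0.5576 Ω
Seg 2: A = π(d/2)² = π(1.1300e-02 m)² = 4.011e-04 m²
R_2 = (1.68×10^-8)(1130)/(4.011e-04) = 0.04732 Ω
Seg 3: A = 341 mm² = 3.410e-04 m²
R_3 = (1.68×10^-8)(929)/(3.410e-04) = 0.04577 Ω
R_total = R_1 + R_2 + R_3 = 0.651 Ω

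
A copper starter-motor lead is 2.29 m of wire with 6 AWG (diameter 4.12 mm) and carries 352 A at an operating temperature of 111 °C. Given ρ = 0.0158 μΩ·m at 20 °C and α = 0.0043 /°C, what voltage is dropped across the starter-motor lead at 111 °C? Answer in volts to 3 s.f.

1.33 V

ρ = 0.0158 μΩ·m = 1.58×10^-8 Ω·m
A = π(4.12/2 mm)² = π(2.0600e-03 m)² = 1.333e-05 m²
R₍20₎ = ρL/A = (1.58×10^-8)(2.29)/(1.333e-05) = 0.002714 Ω
R₍111₎ = R₍20₎(1 + αΔT) = 0.002714 × (1 + 0.0043×91) = 0.003776 Ω
V = IR = 352 × 0.003776 = 1.33 V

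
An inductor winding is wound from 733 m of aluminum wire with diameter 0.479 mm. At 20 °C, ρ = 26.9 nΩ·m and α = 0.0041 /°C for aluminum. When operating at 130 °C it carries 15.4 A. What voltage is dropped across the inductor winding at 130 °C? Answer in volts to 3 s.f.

2450 V

ρ = 26.9 nΩ·m = 2.69×10^-8 Ω·m
A = π(d/2)² = π(2.3950e-04 m)² = 1.802e-07 m²
R₍20₎ = ρL/A = (2.69×10^-8)(733)/(1.802e-07) = 109.4 Ω
R₍130₎ = R₍20₎(1 + αΔT) = 109.4 × (1 + 0.0041×110) = 158.8 Ω
V = IR = 15.4 × 158.8 = 2450 V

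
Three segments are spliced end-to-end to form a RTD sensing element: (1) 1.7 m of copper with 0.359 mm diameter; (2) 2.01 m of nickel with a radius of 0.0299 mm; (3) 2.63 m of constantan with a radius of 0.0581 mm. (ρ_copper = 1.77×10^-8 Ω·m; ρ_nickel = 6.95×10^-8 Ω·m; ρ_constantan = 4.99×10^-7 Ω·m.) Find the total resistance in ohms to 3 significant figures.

Seg 1: A = π(d/2)² = π(1.7950e-04 m)² = 1.012e-07 m²
R_1 = (1.77×10^-8)(1.7)/(1.012e-07) = 0.2973 Ω
Seg 2: A = πr² = π(2.9900e-05 m)² = 2.809e-09 m²
R_2 = (6.95×10^-8)(2.01)/(2.809e-09) = 49.74 Ω
Seg 3: A = πr² = π(5.8100e-05 m)² = 1.060e-08 m²
R_3 = (4.99×10^-7)(2.63)/(1.060e-08) = 123.8 Ω
R_total = R_1 + R_2 + R_3 = 174 Ω

174 Ω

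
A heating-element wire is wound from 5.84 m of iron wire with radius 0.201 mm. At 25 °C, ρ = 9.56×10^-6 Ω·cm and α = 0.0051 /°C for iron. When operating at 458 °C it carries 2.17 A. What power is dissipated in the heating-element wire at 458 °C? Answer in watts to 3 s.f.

ρ = 9.56×10^-6 Ω·cm = 9.56×10^-8 Ω·m
A = πr² = π(2.0100e-04 m)² = 1.269e-07 m²
R₍25₎ = ρL/A = (9.56×10^-8)(5.84)/(1.269e-07) = 4.399 Ω
R₍458₎ = R₍25₎(1 + αΔT) = 4.399 × (1 + 0.0051×433) = 14.11 Ω
P = I²R = (2.17)² × 14.11 = 66.5 W

66.5 W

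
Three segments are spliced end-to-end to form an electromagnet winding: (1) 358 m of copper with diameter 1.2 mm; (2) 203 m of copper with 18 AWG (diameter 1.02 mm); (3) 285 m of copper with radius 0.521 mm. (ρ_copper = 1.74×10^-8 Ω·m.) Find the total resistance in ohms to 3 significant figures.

15.6 Ω

Seg 1: A = π(d/2)² = π(6.0000e-04 m)² = 1.131e-06 m²
R_1 = (1.74×10^-8)(358)/(1.131e-06) = 5.508 Ω
Seg 2: A = π(1.02/2 mm)² = π(5.1000e-04 m)² = 8.171e-07 m²
R_2 = (1.74×10^-8)(203)/(8.171e-07) = 4.323 Ω
Seg 3: A = πr² = π(5.2100e-04 m)² = 8.528e-07 m²
R_3 = (1.74×10^-8)(285)/(8.528e-07) = 5.815 Ω
R_total = R_1 + R_2 + R_3 = 15.6 Ω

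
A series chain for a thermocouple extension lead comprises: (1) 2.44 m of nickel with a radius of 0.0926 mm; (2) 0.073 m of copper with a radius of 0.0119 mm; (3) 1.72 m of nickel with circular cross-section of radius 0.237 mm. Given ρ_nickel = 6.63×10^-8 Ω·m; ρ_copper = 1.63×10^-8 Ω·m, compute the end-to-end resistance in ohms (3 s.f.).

9.33 Ω

Seg 1: A = πr² = π(9.2600e-05 m)² = 2.694e-08 m²
R_1 = (6.63×10^-8)(2.44)/(2.694e-08) = 6.005 Ω
Seg 2: A = πr² = π(1.1900e-05 m)² = 4.449e-10 m²
R_2 = (1.63×10^-8)(0.073)/(4.449e-10) = 2.675 Ω
Seg 3: A = πr² = π(2.3700e-04 m)² = 1.765e-07 m²
R_3 = (6.63×10^-8)(1.72)/(1.765e-07) = 0.6462 Ω
R_total = R_1 + R_2 + R_3 = 9.33 Ω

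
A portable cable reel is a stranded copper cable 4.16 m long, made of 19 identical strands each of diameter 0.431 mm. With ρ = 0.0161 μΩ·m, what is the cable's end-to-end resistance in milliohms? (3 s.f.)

24.2 mΩ

ρ = 0.0161 μΩ·m = 1.61×10^-8 Ω·m
A_strand = π(2.1550e-04 m)² = 1.459e-07 m²
R_strand = ρL/A = (1.61×10^-8)(4.16)/(1.459e-07) = 0.4591 Ω
R_total = R_strand/N = 0.4591/19 = 24.2 mΩ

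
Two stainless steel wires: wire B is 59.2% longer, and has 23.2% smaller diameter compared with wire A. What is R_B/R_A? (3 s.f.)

2.70

R ∝ L/d², so R_B/R_A = (1 + 59.2/100) × (1 − 23.2/100)⁻²
= 1.592 × 1.695 = 2.70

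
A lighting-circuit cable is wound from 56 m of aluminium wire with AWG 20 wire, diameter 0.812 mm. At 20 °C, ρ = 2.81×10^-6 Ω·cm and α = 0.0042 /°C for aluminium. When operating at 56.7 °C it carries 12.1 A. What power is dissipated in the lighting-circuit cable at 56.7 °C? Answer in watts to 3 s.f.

ρ = 2.81×10^-6 Ω·cm = 2.81×10^-8 Ω·m
A = π(0.812/2 mm)² = π(4.0600e-04 m)² = 5.178e-07 m²
R₍20₎ = ρL/A = (2.81×10^-8)(56)/(5.178e-07) = 3.039 Ω
R₍56.7₎ = R₍20₎(1 + αΔT) = 3.039 × (1 + 0.0042×36.7) = 3.507 Ω
P = I²R = (12.1)² × 3.507 = 513 W

513 W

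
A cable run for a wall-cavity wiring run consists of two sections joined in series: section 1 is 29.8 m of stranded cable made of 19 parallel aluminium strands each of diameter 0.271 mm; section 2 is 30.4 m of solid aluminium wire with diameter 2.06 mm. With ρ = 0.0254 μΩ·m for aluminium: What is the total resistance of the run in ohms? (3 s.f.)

0.922 Ω

ρ = 0.0254 μΩ·m = 2.54×10^-8 Ω·m
Section 1: A_strand = π(1.3550e-04)² = 5.768e-08 m²; R₁ = ρL/(N·A_s) = (2.54×10^-8)(29.8)/(19×5.768e-08) = 0.6907 Ω
Section 2: A = π(d/2)² = π(1.0300e-03 m)² = 3.333e-06 m²
R₂ = (2.54×10^-8)(30.4)/(3.333e-06) = 0.2317 Ω
R = R₁ + R₂ = 0.922 Ω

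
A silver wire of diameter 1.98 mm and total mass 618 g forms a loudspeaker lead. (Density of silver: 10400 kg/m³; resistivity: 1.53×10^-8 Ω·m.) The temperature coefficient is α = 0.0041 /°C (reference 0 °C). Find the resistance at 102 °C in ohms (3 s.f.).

A = π(d/2)² = π(9.9000e-04 m)² = 3.0791e-06 m²
L = m/(density·A) = 0.618/(10400×3.0791e-06) = 19.3 m
R = ρL/A = (1.53×10^-8)(19.3)/(3.0791e-06) = 0.0959 Ω
R(102 °C) = 0.0959 × (1 + 0.0041×102) = 0.136 Ω

0.136 Ω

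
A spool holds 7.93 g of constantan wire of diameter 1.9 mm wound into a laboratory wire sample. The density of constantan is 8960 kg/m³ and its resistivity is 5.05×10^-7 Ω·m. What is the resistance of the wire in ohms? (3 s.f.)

0.0556 Ω

A = π(d/2)² = π(9.5000e-04 m)² = 2.8353e-06 m²
L = m/(density·A) = 0.00793/(8960×2.8353e-06) = 0.3122 m
R = ρL/A = (5.05×10^-7)(0.3122)/(2.8353e-06) = 0.0556 Ω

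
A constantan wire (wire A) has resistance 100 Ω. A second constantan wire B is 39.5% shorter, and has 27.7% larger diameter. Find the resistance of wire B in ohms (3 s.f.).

R ∝ L/d², so R_B/R_A = (1 − 39.5/100) × (1 + 27.7/100)⁻²
= 0.605 × 0.6132 = 0.371
R_B = 0.371 × 100 = 37.1 Ω

37.1 Ω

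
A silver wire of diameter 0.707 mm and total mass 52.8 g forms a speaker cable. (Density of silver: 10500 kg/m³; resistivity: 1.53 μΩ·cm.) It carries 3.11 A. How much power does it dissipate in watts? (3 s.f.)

ρ = 1.53 μΩ·cm = 1.53×10^-8 Ω·m
A = π(d/2)² = π(3.5350e-04 m)² = 3.9258e-07 m²
L = m/(density·A) = 0.0528/(10500×3.9258e-07) = 12.81 m
R = ρL/A = (1.53×10^-8)(12.81)/(3.9258e-07) = 0.4992 Ω
P = I²R = (3.11)² × 0.4992 = 4.83 W

4.83 W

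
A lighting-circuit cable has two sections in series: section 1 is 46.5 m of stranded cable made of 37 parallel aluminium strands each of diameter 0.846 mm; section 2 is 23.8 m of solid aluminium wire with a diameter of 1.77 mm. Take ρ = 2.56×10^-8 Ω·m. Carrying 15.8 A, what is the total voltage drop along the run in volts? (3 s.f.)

Section 1: A_strand = π(4.2300e-04)² = 5.621e-07 m²; R₁ = ρL/(N·A_s) = (2.56×10^-8)(46.5)/(37×5.621e-07) = 0.05723 Ω
Section 2: A = π(d/2)² = π(8.8500e-04 m)² = 2.461e-06 m²
R₂ = (2.56×10^-8)(23.8)/(2.461e-06) = 0.2476 Ω
R = R₁ + R₂ = 0.3049 Ω
V = IR = 15.8 × 0.3049 = 4.82 V

4.82 V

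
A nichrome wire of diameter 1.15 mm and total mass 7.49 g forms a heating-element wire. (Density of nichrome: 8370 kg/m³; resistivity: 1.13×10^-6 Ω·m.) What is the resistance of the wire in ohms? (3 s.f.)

0.937 Ω

A = π(d/2)² = π(5.7500e-04 m)² = 1.0387e-06 m²
L = m/(density·A) = 0.00749/(8370×1.0387e-06) = 0.8615 m
R = ρL/A = (1.13×10^-6)(0.8615)/(1.0387e-06) = 0.937 Ω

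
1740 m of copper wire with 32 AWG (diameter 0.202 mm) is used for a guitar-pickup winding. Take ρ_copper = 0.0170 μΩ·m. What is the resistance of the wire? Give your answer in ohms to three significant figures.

923 Ω

ρ = 0.0170 μΩ·m = 1.70×10^-8 Ω·m
A = π(0.202/2 mm)² = π(1.0100e-04 m)² = 3.205e-08 m²
R = ρL/A = (1.70×10^-8)(1740 m)/(3.205e-08 m²) = 923 Ω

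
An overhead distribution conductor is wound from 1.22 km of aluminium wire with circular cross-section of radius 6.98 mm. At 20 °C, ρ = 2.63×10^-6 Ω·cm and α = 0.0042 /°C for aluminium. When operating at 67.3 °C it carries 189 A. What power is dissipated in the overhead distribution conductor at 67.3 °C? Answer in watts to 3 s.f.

ρ = 2.63×10^-6 Ω·cm = 2.63×10^-8 Ω·m
A = πr² = π(6.9800e-03 m)² = 1.531e-04 m²
R₍20₎ = ρL/A = (2.63×10^-8)(1220)/(1.531e-04) = 0.2096 Ω
R₍67.3₎ = R₍20₎(1 + αΔT) = 0.2096 × (1 + 0.0042×47.3) = 0.2513 Ω
P = I²R = (189)² × 0.2513 = 8980 W

8980 W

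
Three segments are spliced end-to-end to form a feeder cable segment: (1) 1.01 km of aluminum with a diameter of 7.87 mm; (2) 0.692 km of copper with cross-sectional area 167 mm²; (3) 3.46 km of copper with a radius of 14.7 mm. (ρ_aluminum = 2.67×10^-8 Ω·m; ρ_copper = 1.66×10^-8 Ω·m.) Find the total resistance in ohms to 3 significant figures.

0.708 Ω

Seg 1: A = π(d/2)² = π(3.9350e-03 m)² = 4.865e-05 m²
R_1 = (2.67×10^-8)(1010)/(4.865e-05) = 0.5544 Ω
Seg 2: A = 167 mm² = 1.670e-04 m²
R_2 = (1.66×10^-8)(692)/(1.670e-04) = 0.06879 Ω
Seg 3: A = πr² = π(1.4700e-02 m)² = 6.789e-04 m²
R_3 = (1.66×10^-8)(3460)/(6.789e-04) = 0.08461 Ω
R_total = R_1 + R_2 + R_3 = 0.708 Ω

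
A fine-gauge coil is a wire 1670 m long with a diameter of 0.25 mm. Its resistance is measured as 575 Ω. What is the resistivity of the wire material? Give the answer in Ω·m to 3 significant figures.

1.69×10^-8 Ω·m

A = π(d/2)² = π(1.2500e-04 m)² = 4.909e-08 m²
ρ = RA/L = (575)(4.909e-08)/(1670) = 1.69×10^-8 Ω·m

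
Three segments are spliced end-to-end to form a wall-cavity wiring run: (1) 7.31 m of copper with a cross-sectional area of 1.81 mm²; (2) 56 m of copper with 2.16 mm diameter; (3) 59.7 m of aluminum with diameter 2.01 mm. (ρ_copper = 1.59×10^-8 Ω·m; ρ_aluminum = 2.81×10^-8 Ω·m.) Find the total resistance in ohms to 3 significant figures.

Seg 1: A = 1.81 mm² = 1.810e-06 m²
R_1 = (1.59×10^-8)(7.31)/(1.810e-06) = 0.06421 Ω
Seg 2: A = π(d/2)² = π(1.0800e-03 m)² = 3.664e-06 m²
R_2 = (1.59×10^-8)(56)/(3.664e-06) = 0.243 Ω
Seg 3: A = π(d/2)² = π(1.0050e-03 m)² = 3.173e-06 m²
R_3 = (2.81×10^-8)(59.7)/(3.173e-06) = 0.5287 Ω
R_total = R_1 + R_2 + R_3 = 0.836 Ω

0.836 Ω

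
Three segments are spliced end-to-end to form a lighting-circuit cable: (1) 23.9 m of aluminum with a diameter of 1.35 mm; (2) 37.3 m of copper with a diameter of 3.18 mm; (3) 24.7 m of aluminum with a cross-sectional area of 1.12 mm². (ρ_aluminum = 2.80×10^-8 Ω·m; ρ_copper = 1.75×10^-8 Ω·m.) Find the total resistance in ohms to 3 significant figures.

Seg 1: A = π(d/2)² = π(6.7500e-04 m)² = 1.431e-06 m²
R_1 = (2.80×10^-8)(23.9)/(1.431e-06) = 0.4675 Ω
Seg 2: A = π(d/2)² = π(1.5900e-03 m)² = 7.942e-06 m²
R_2 = (1.75×10^-8)(37.3)/(7.942e-06) = 0.08219 Ω
Seg 3: A = 1.12 mm² = 1.120e-06 m²
R_3 = (2.80×10^-8)(24.7)/(1.120e-06) = 0.6175 Ω
R_total = R_1 + R_2 + R_3 = 1.17 Ω

1.17 Ω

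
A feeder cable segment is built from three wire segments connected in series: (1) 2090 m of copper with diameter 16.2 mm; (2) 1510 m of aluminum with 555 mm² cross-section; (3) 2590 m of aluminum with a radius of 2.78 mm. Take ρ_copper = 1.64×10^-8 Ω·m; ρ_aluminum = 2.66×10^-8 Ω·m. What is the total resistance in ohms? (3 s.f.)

3.08 Ω

Seg 1: A = π(d/2)² = π(8.1000e-03 m)² = 2.061e-04 m²
R_1 = (1.64×10^-8)(2090)/(2.061e-04) = 0.1663 Ω
Seg 2: A = 555 mm² = 5.550e-04 m²
R_2 = (2.66×10^-8)(1510)/(5.550e-04) = 0.07237 Ω
Seg 3: A = πr² = π(2.7800e-03 m)² = 2.428e-05 m²
R_3 = (2.66×10^-8)(2590)/(2.428e-05) = 2.838 Ω
R_total = R_1 + R_2 + R_3 = 3.08 Ω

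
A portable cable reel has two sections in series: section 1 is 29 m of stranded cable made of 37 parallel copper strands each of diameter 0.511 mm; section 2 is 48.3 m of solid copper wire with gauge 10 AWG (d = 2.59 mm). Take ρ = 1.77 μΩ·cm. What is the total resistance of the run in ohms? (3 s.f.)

ρ = 1.77 μΩ·cm = 1.77×10^-8 Ω·m
Section 1: A_strand = π(2.5550e-04)² = 2.051e-07 m²; R₁ = ρL/(N·A_s) = (1.77×10^-8)(29)/(37×2.051e-07) = 0.06765 Ω
Section 2: A = π(2.59/2 mm)² = π(1.2950e-03 m)² = 5.269e-06 m²
R₂ = (1.77×10^-8)(48.3)/(5.269e-06) = 0.1623 Ω
R = R₁ + R₂ = 0.230 Ω

0.230 Ω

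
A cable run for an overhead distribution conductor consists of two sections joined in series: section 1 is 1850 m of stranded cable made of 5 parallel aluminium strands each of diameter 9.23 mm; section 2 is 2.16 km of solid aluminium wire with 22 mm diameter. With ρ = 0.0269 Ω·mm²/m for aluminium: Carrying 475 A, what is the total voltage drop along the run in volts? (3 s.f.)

143 V

ρ = 0.0269 Ω·mm²/m = 2.69×10^-8 Ω·m
Section 1: A_strand = π(4.6150e-03)² = 6.691e-05 m²; R₁ = ρL/(N·A_s) = (2.69×10^-8)(1850)/(5×6.691e-05) = 0.1488 Ω
Section 2: A = π(d/2)² = π(1.1000e-02 m)² = 3.801e-04 m²
R₂ = (2.69×10^-8)(2160)/(3.801e-04) = 0.1529 Ω
R = R₁ + R₂ = 0.3016 Ω
V = IR = 475 × 0.3016 = 143 V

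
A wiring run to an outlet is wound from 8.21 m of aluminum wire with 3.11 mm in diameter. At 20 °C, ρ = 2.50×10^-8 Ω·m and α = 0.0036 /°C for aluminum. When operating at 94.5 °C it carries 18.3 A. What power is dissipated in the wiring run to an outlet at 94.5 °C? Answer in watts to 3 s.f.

A = π(d/2)² = π(1.5550e-03 m)² = 7.596e-06 m²
R₍20₎ = ρL/A = (2.50×10^-8)(8.21)/(7.596e-06) = 0.02702 Ω
R₍94.5₎ = R₍20₎(1 + αΔT) = 0.02702 × (1 + 0.0036×74.5) = 0.03427 Ω
P = I²R = (18.3)² × 0.03427 = 11.5 W

11.5 W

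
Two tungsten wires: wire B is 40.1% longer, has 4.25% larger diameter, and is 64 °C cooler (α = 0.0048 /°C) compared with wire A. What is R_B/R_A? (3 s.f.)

R ∝ ρL/d² with ρ ∝ (1+αΔT), so R_B/R_A = (1 + 40.1/100) × (1 + 4.25/100)⁻² × (1 − 0.0048×64)
= 1.401 × 0.9201 × 0.6928 = 0.893

0.893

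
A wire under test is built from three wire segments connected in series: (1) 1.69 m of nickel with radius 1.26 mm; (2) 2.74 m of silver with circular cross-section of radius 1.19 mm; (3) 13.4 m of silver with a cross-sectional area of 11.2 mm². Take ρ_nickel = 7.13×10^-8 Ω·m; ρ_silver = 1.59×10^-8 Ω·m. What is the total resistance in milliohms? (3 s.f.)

Seg 1: A = πr² = π(1.2600e-03 m)² = 4.988e-06 m²
R_1 = (7.13×10^-8)(1.69)/(4.988e-06) = 0.02416 Ω
Seg 2: A = πr² = π(1.1900e-03 m)² = 4.449e-06 m²
R_2 = (1.59×10^-8)(2.74)/(4.449e-06) = 0.009793 Ω
Seg 3: A = 11.2 mm² = 1.120e-05 m²
R_3 = (1.59×10^-8)(13.4)/(1.120e-05) = 0.01902 Ω
R_total = R_1 + R_2 + R_3 = 53.0 mΩ

53.0 mΩ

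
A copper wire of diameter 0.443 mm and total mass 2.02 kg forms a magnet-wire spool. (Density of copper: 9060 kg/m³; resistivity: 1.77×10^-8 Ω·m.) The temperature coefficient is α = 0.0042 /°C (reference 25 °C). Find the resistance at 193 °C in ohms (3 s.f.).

283 Ω

A = π(d/2)² = π(2.2150e-04 m)² = 1.5413e-07 m²
L = m/(density·A) = 2.02/(9060×1.5413e-07) = 1447 m
R = ρL/A = (1.77×10^-8)(1447)/(1.5413e-07) = 166.1 Ω
R(193 °C) = 166.1 × (1 + 0.0042×168) = 283 Ω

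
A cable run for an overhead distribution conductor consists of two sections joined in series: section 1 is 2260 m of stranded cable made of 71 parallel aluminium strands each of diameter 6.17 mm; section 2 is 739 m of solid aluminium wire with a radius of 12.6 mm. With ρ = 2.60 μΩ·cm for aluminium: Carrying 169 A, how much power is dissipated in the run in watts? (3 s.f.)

1890 W

ρ = 2.60 μΩ·cm = 2.60×10^-8 Ω·m
Section 1: A_strand = π(3.0850e-03)² = 2.990e-05 m²; R₁ = ρL/(N·A_s) = (2.60×10^-8)(2260)/(71×2.990e-05) = 0.02768 Ω
Section 2: A = πr² = π(1.2600e-02 m)² = 4.988e-04 m²
R₂ = (2.60×10^-8)(739)/(4.988e-04) = 0.03852 Ω
R = R₁ + R₂ = 0.0662 Ω
P = I²R = (169)² × 0.0662 = 1890 W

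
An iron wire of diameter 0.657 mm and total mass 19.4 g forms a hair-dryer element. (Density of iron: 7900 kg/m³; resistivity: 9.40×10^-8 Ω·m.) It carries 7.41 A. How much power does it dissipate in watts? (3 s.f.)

110 W

A = π(d/2)² = π(3.2850e-04 m)² = 3.3902e-07 m²
L = m/(density·A) = 0.0194/(7900×3.3902e-07) = 7.244 m
R = ρL/A = (9.40×10^-8)(7.244)/(3.3902e-07) = 2.008 Ω
P = I²R = (7.41)² × 2.008 = 110 W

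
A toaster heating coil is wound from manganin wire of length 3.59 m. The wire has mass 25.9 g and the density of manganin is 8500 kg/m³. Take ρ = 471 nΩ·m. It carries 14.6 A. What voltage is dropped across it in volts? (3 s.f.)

29.1 V

ρ = 471 nΩ·m = 4.71×10^-7 Ω·m
A = m/(density·L) = 0.0259/(8500×3.59) = 8.4876e-07 m²
R = ρL/A = (4.71×10^-7)(3.59)/(8.4876e-07) = 1.992 Ω
V = IR = 14.6 × 1.992 = 29.1 V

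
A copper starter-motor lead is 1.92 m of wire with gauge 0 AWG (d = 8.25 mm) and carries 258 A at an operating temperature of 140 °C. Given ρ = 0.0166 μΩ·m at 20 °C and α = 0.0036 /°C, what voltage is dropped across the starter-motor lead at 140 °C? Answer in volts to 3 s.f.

0.220 V

ρ = 0.0166 μΩ·m = 1.66×10^-8 Ω·m
A = π(8.25/2 mm)² = π(4.1250e-03 m)² = 5.346e-05 m²
R₍20₎ = ρL/A = (1.66×10^-8)(1.92)/(5.346e-05) = 5.962×10^-4 Ω
R₍140₎ = R₍20₎(1 + αΔT) = 5.962×10^-4 × (1 + 0.0036×120) = 8.538×10^-4 Ω
V = IR = 258 × 8.538×10^-4 = 0.220 V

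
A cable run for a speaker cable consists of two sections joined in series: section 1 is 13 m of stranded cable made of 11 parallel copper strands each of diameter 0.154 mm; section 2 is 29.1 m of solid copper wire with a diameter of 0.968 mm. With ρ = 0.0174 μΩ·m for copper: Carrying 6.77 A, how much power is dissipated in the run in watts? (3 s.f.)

82.1 W

ρ = 0.0174 μΩ·m = 1.74×10^-8 Ω·m
Section 1: A_strand = π(7.7000e-05)² = 1.863e-08 m²; R₁ = ρL/(N·A_s) = (1.74×10^-8)(13)/(11×1.863e-08) = 1.104 Ω
Section 2: A = π(d/2)² = π(4.8400e-04 m)² = 7.359e-07 m²
R₂ = (1.74×10^-8)(29.1)/(7.359e-07) = 0.688 Ω
R = R₁ + R₂ = 1.792 Ω
P = I²R = (6.77)² × 1.792 = 82.1 W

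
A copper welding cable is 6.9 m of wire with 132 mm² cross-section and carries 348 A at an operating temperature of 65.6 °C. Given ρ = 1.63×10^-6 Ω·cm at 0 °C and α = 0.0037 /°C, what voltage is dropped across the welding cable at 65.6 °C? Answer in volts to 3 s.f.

ρ = 1.63×10^-6 Ω·cm = 1.63×10^-8 Ω·m
A = 132 mm² = 1.320e-04 m²
R₍0₎ = ρL/A = (1.63×10^-8)(6.9)/(1.320e-04) = 8.520×10^-4 Ω
R₍65.6₎ = R₍0₎(1 + αΔT) = 8.520×10^-4 × (1 + 0.0037×65.6) = 0.001059 Ω
V = IR = 348 × 0.001059 = 0.368 V

0.368 V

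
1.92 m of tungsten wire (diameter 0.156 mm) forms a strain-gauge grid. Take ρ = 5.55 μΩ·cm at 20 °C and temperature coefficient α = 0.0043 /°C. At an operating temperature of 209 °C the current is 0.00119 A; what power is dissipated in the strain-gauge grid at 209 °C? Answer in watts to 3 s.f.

ρ = 5.55 μΩ·cm = 5.55×10^-8 Ω·m
A = π(d/2)² = π(7.8000e-05 m)² = 1.911e-08 m²
R₍20₎ = ρL/A = (5.55×10^-8)(1.92)/(1.911e-08) = 5.575 Ω
R₍209₎ = R₍20₎(1 + αΔT) = 5.575 × (1 + 0.0043×189) = 10.11 Ω
P = I²R = (0.00119)² × 10.11 = 1.43×10^-5 W

1.43×10^-5 W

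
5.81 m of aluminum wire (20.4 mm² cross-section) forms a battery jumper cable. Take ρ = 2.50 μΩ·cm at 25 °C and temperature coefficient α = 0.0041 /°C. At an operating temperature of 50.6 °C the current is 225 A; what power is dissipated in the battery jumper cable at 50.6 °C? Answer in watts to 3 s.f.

398 W

ρ = 2.50 μΩ·cm = 2.50×10^-8 Ω·m
A = 20.4 mm² = 2.040e-05 m²
R₍25₎ = ρL/A = (2.50×10^-8)(5.81)/(2.040e-05) = 0.00712 Ω
R₍50.6₎ = R₍25₎(1 + αΔT) = 0.00712 × (1 + 0.0041×25.6) = 0.007867 Ω
P = I²R = (225)² × 0.007867 = 398 W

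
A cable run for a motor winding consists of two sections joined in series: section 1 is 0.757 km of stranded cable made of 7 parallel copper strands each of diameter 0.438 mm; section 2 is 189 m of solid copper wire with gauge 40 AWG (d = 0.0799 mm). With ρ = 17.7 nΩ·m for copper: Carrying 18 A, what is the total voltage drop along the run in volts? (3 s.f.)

ρ = 17.7 nΩ·m = 1.77×10^-8 Ω·m
Section 1: A_strand = π(2.1900e-04)² = 1.507e-07 m²; R₁ = ρL/(N·A_s) = (1.77×10^-8)(757)/(7×1.507e-07) = 12.7 Ω
Section 2: A = π(0.0799/2 mm)² = π(3.9950e-05 m)² = 5.014e-09 m²
R₂ = (1.77×10^-8)(189)/(5.014e-09) = 667.2 Ω
R = R₁ + R₂ = 679.9 Ω
V = IR = 18 × 679.9 = 12200 V

12200 V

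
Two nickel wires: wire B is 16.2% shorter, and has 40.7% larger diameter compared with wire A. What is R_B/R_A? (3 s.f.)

0.423

R ∝ L/d², so R_B/R_A = (1 − 16.2/100) × (1 + 40.7/100)⁻²
= 0.838 × 0.5051 = 0.423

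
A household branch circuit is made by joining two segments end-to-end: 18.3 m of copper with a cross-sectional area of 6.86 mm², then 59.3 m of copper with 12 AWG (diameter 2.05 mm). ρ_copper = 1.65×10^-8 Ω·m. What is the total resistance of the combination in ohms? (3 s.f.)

Segment 1: A = 6.86 mm² = 6.860e-06 m²
R₁ = ρL/A = (1.65×10^-8)(18.3)/(6.860e-06) = 0.04402 Ω
Segment 2: A = π(2.05/2 mm)² = π(1.0250e-03 m)² = 3.301e-06 m²
R₂ = (1.65×10^-8)(59.3)/(3.301e-06) = 0.2964 Ω
R = R₁ + R₂ = 0.340 Ω

0.340 Ω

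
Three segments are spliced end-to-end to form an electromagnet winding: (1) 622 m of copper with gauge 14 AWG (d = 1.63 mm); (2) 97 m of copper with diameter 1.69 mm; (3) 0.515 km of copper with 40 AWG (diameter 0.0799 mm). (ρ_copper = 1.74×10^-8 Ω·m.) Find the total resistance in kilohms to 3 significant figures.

Seg 1: A = π(1.63/2 mm)² = π(8.1500e-04 m)² = 2.087e-06 m²
R_1 = (1.74×10^-8)(622)/(2.087e-06) = 5.187 Ω
Seg 2: A = π(d/2)² = π(8.4500e-04 m)² = 2.243e-06 m²
R_2 = (1.74×10^-8)(97)/(2.243e-06) = 0.7524 Ω
Seg 3: A = π(0.0799/2 mm)² = π(3.9950e-05 m)² = 5.014e-09 m²
R_3 = (1.74×10^-8)(515)/(5.014e-09) = 1787 Ω
R_total = R_1 + R_2 + R_3 = 1.79 kΩ

1.79 kΩ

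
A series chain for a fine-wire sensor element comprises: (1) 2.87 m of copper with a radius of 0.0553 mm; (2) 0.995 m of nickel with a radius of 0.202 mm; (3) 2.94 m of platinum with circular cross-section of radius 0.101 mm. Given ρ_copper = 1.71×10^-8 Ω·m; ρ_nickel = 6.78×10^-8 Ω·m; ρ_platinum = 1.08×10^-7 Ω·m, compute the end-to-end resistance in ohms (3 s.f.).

15.5 Ω

Seg 1: A = πr² = π(5.5300e-05 m)² = 9.607e-09 m²
R_1 = (1.71×10^-8)(2.87)/(9.607e-09) = 5.108 Ω
Seg 2: A = πr² = π(2.0200e-04 m)² = 1.282e-07 m²
R_2 = (6.78×10^-8)(0.995)/(1.282e-07) = 0.5263 Ω
Seg 3: A = πr² = π(1.0100e-04 m)² = 3.205e-08 m²
R_3 = (1.08×10^-7)(2.94)/(3.205e-08) = 9.908 Ω
R_total = R_1 + R_2 + R_3 = 15.5 Ω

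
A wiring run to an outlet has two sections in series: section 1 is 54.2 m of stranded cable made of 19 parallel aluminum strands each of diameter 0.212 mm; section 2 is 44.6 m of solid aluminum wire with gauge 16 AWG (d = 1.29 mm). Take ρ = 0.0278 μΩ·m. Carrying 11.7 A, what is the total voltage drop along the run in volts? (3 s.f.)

37.4 V

ρ = 0.0278 μΩ·m = 2.78×10^-8 Ω·m
Section 1: A_strand = π(1.0600e-04)² = 3.530e-08 m²; R₁ = ρL/(N·A_s) = (2.78×10^-8)(54.2)/(19×3.530e-08) = 2.247 Ω
Section 2: A = π(1.29/2 mm)² = π(6.4500e-04 m)² = 1.307e-06 m²
R₂ = (2.78×10^-8)(44.6)/(1.307e-06) = 0.9487 Ω
R = R₁ + R₂ = 3.195 Ω
V = IR = 11.7 × 3.195 = 37.4 V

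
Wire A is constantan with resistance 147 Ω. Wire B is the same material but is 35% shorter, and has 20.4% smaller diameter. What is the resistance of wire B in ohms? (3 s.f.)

151 Ω

R ∝ L/d², so R_B/R_A = (1 − 35/100) × (1 − 20.4/100)⁻²
= 0.65 × 1.578 = 1.026
R_B = 1.026 × 147 = 151 Ω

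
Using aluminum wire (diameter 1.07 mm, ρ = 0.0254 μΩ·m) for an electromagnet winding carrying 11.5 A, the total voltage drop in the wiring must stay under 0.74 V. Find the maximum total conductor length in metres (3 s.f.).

ρ = 0.0254 μΩ·m = 2.54×10^-8 Ω·m
A = π(d/2)² = π(5.3500e-04 m)² = 8.992e-07 m²
L_max = V_max·A/(1·ρI) = (0.74)(8.992e-07)/(2.54×10^-8×11.5) = 2.28 m

2.28 m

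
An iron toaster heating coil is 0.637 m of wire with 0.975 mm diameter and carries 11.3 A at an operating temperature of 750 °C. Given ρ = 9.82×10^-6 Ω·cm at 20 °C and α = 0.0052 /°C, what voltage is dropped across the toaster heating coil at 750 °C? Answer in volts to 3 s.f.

ρ = 9.82×10^-6 Ω·cm = 9.82×10^-8 Ω·m
A = π(d/2)² = π(4.8750e-04 m)² = 7.466e-07 m²
R₍20₎ = ρL/A = (9.82×10^-8)(0.637)/(7.466e-07) = 0.08378 Ω
R₍750₎ = R₍20₎(1 + αΔT) = 0.08378 × (1 + 0.0052×730) = 0.4018 Ω
V = IR = 11.3 × 0.4018 = 4.54 V

4.54 V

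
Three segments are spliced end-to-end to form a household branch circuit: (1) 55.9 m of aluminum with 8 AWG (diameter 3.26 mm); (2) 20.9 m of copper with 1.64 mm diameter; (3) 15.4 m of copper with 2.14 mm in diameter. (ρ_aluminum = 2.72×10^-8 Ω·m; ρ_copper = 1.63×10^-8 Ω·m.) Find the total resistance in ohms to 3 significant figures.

Seg 1: A = π(3.26/2 mm)² = π(1.6300e-03 m)² = 8.347e-06 m²
R_1 = (2.72×10^-8)(55.9)/(8.347e-06) = 0.1822 Ω
Seg 2: A = π(d/2)² = π(8.2000e-04 m)² = 2.112e-06 m²
R_2 = (1.63×10^-8)(20.9)/(2.112e-06) = 0.1613 Ω
Seg 3: A = π(d/2)² = π(1.0700e-03 m)² = 3.597e-06 m²
R_3 = (1.63×10^-8)(15.4)/(3.597e-06) = 0.06979 Ω
R_total = R_1 + R_2 + R_3 = 0.413 Ω

0.413 Ω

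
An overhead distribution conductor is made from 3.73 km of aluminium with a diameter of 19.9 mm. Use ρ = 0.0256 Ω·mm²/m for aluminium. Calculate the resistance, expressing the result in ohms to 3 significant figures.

0.307 Ω

ρ = 0.0256 Ω·mm²/m = 2.56×10^-8 Ω·m
A = π(d/2)² = π(9.9500e-03 m)² = 3.110e-04 m²
R = ρL/A = (2.56×10^-8)(3730 m)/(3.110e-04 m²) = 0.307 Ω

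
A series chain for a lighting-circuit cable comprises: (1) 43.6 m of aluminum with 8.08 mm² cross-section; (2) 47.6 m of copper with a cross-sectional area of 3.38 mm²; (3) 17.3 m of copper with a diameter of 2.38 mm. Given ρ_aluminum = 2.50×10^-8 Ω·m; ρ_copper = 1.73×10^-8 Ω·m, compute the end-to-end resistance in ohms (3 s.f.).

0.446 Ω

Seg 1: A = 8.08 mm² = 8.080e-06 m²
R_1 = (2.50×10^-8)(43.6)/(8.080e-06) = 0.1349 Ω
Seg 2: A = 3.38 mm² = 3.380e-06 m²
R_2 = (1.73×10^-8)(47.6)/(3.380e-06) = 0.2436 Ω
Seg 3: A = π(d/2)² = π(1.1900e-03 m)² = 4.449e-06 m²
R_3 = (1.73×10^-8)(17.3)/(4.449e-06) = 0.06727 Ω
R_total = R_1 + R_2 + R_3 = 0.446 Ω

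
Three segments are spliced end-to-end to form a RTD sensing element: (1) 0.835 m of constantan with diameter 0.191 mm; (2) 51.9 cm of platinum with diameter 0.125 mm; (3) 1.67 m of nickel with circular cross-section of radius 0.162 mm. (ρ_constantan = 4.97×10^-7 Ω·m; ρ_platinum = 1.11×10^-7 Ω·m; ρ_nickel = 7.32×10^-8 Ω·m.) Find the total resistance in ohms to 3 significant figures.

20.7 Ω

Seg 1: A = π(d/2)² = π(9.5500e-05 m)² = 2.865e-08 m²
R_1 = (4.97×10^-7)(0.835)/(2.865e-08) = 14.48 Ω
Seg 2: A = π(d/2)² = π(6.2500e-05 m)² = 1.227e-08 m²
R_2 = (1.11×10^-7)(0.519)/(1.227e-08) = 4.694 Ω
Seg 3: A = πr² = π(1.6200e-04 m)² = 8.245e-08 m²
R_3 = (7.32×10^-8)(1.67)/(8.245e-08) = 1.483 Ω
R_total = R_1 + R_2 + R_3 = 20.7 Ω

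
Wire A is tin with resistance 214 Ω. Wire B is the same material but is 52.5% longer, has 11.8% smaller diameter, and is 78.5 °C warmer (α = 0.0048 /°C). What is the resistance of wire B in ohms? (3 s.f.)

578 Ω

R ∝ ρL/d² with ρ ∝ (1+αΔT), so R_B/R_A = (1 + 52.5/100) × (1 − 11.8/100)⁻² × (1 + 0.0048×78.5)
= 1.525 × 1.286 × 1.377 = 2.699
R_B = 2.699 × 214 = 578 Ω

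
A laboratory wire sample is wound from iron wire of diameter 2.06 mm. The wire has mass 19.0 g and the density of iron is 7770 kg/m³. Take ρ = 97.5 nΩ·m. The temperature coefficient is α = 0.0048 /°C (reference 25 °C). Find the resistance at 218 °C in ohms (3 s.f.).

ρ = 97.5 nΩ·m = 9.75×10^-8 Ω·m
A = π(d/2)² = π(1.0300e-03 m)² = 3.3329e-06 m²
L = m/(density·A) = 0.019/(7770×3.3329e-06) = 0.7337 m
R = ρL/A = (9.75×10^-8)(0.7337)/(3.3329e-06) = 0.02146 Ω
R(218 °C) = 0.02146 × (1 + 0.0048×193) = 0.0413 Ω

0.0413 Ω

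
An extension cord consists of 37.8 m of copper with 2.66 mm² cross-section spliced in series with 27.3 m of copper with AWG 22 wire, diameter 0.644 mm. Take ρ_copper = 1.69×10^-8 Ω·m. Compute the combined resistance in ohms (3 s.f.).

1.66 Ω

Segment 1: A = 2.66 mm² = 2.660e-06 m²
R₁ = ρL/A = (1.69×10^-8)(37.8)/(2.660e-06) = 0.2402 Ω
Segment 2: A = π(0.644/2 mm)² = π(3.2200e-04 m)² = 3.257e-07 m²
R₂ = (1.69×10^-8)(27.3)/(3.257e-07) = 1.416 Ω
R = R₁ + R₂ = 1.66 Ω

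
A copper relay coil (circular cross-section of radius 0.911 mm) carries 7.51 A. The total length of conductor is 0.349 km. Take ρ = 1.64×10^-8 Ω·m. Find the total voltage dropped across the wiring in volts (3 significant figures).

A = πr² = π(9.1100e-04 m)² = 2.607e-06 m²
R = ρL/A = (1.64×10^-8)(349)/(2.607e-06) = 2.195 Ω
V = IR = 7.51 × 2.195 = 16.5 V

16.5 V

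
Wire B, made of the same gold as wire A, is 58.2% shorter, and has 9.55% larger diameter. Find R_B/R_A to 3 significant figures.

R ∝ L/d², so R_B/R_A = (1 − 58.2/100) × (1 + 9.55/100)⁻²
= 0.418 × 0.8333 = 0.348

0.348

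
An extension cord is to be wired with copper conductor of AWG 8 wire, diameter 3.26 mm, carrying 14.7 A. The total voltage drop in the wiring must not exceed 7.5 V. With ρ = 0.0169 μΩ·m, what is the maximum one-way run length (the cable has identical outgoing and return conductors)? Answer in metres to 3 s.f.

ρ = 0.0169 μΩ·m = 1.69×10^-8 Ω·m
A = π(3.26/2 mm)² = π(1.6300e-03 m)² = 8.347e-06 m²
L_max = V_max·A/(2·ρI) = (7.5)(8.347e-06)/(2×1.69×10^-8×14.7) = 126 m

126 m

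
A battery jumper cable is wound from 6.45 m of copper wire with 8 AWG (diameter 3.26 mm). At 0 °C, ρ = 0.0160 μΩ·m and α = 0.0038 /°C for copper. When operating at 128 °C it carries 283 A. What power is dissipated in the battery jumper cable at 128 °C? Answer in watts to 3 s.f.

1470 W

ρ = 0.0160 μΩ·m = 1.60×10^-8 Ω·m
A = π(3.26/2 mm)² = π(1.6300e-03 m)² = 8.347e-06 m²
R₍0₎ = ρL/A = (1.60×10^-8)(6.45)/(8.347e-06) = 0.01236 Ω
R₍128₎ = R₍0₎(1 + αΔT) = 0.01236 × (1 + 0.0038×128) = 0.01838 Ω
P = I²R = (283)² × 0.01838 = 1470 W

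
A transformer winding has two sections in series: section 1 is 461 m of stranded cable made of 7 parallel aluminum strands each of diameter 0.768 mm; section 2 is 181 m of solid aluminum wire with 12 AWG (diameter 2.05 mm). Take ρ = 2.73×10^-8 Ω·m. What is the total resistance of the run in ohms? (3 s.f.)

5.38 Ω

Section 1: A_strand = π(3.8400e-04)² = 4.632e-07 m²; R₁ = ρL/(N·A_s) = (2.73×10^-8)(461)/(7×4.632e-07) = 3.881 Ω
Section 2: A = π(2.05/2 mm)² = π(1.0250e-03 m)² = 3.301e-06 m²
R₂ = (2.73×10^-8)(181)/(3.301e-06) = 1.497 Ω
R = R₁ + R₂ = 5.38 Ω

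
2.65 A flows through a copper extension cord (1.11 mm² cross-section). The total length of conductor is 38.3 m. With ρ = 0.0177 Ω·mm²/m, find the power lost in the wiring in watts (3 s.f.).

4.29 W

ρ = 0.0177 Ω·mm²/m = 1.77×10^-8 Ω·m
A = 1.11 mm² = 1.110e-06 m²
R = ρL/A = (1.77×10^-8)(38.3)/(1.110e-06) = 0.6107 Ω
P = I²R = (2.65)² × 0.6107 = 4.29 W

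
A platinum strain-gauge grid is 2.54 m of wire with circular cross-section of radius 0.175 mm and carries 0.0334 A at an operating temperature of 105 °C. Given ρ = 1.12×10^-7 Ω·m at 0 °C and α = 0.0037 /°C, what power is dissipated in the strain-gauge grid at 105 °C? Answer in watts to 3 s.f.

A = πr² = π(1.7500e-04 m)² = 9.621e-08 m²
R₍0₎ = ρL/A = (1.12×10^-7)(2.54)/(9.621e-08) = 2.957 Ω
R₍105₎ = R₍0₎(1 + αΔT) = 2.957 × (1 + 0.0037×105) = 4.106 Ω
P = I²R = (0.0334)² × 4.106 = 0.00458 W

0.00458 W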